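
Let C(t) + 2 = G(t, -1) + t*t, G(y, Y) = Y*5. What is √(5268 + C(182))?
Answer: 3*√4265 ≈ 195.92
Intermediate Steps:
G(y, Y) = 5*Y
C(t) = -7 + t² (C(t) = -2 + (5*(-1) + t*t) = -2 + (-5 + t²) = -7 + t²)
√(5268 + C(182)) = √(5268 + (-7 + 182²)) = √(5268 + (-7 + 33124)) = √(5268 + 33117) = √38385 = 3*√4265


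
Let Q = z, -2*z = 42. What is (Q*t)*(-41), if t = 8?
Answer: 6888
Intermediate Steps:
z = -21 (z = -½*42 = -21)
Q = -21
(Q*t)*(-41) = -21*8*(-41) = -168*(-41) = 6888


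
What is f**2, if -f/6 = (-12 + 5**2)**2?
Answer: 1028196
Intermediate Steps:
f = -1014 (f = -6*(-12 + 5**2)**2 = -6*(-12 + 25)**2 = -6*13**2 = -6*169 = -1014)
f**2 = (-1014)**2 = 1028196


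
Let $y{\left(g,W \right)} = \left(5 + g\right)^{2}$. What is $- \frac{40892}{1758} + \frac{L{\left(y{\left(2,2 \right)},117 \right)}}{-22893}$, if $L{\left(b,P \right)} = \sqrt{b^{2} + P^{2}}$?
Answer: $- \frac{20446}{879} - \frac{\sqrt{16090}}{22893} \approx -23.266$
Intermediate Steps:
$L{\left(b,P \right)} = \sqrt{P^{2} + b^{2}}$
$- \frac{40892}{1758} + \frac{L{\left(y{\left(2,2 \right)},117 \right)}}{-22893} = - \frac{40892}{1758} + \frac{\sqrt{117^{2} + \left(\left(5 + 2\right)^{2}\right)^{2}}}{-22893} = \left(-40892\right) \frac{1}{1758} + \sqrt{13689 + \left(7^{2}\right)^{2}} \left(- \frac{1}{22893}\right) = - \frac{20446}{879} + \sqrt{13689 + 49^{2}} \left(- \frac{1}{22893}\right) = - \frac{20446}{879} + \sqrt{13689 + 2401} \left(- \frac{1}{22893}\right) = - \frac{20446}{879} + \sqrt{16090} \left(- \frac{1}{22893}\right) = - \frac{20446}{879} - \frac{\sqrt{16090}}{22893}$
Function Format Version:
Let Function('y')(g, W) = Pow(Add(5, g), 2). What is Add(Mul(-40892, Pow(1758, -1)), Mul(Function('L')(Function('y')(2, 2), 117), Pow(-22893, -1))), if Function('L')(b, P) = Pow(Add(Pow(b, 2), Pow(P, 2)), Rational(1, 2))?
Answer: Add(Rational(-20446, 879), Mul(Rational(-1, 22893), Pow(16090, Rational(1, 2)))) ≈ -23.266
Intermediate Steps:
Function('L')(b, P) = Pow(Add(Pow(P, 2), Pow(b, 2)), Rational(1, 2))
Add(Mul(-40892, Pow(1758, -1)), Mul(Function('L')(Function('y')(2, 2), 117), Pow(-22893, -1))) = Add(Mul(-40892, Pow(1758, -1)), Mul(Pow(Add(Pow(117, 2), Pow(Pow(Add(5, 2), 2), 2)), Rational(1, 2)), Pow(-22893, -1))) = Add(Mul(-40892, Rational(1, 1758)), Mul(Pow(Add(13689, Pow(Pow(7, 2), 2)), Rational(1, 2)), Rational(-1, 22893))) = Add(Rational(-20446, 879), Mul(Pow(Add(13689, Pow(49, 2)), Rational(1, 2)), Rational(-1, 22893))) = Add(Rational(-20446, 879), Mul(Pow(Add(13689, 2401), Rational(1, 2)), Rational(-1, 22893))) = Add(Rational(-20446, 879), Mul(Pow(16090, Rational(1, 2)), Rational(-1, 22893))) = Add(Rational(-20446, 879), Mul(Rational(-1, 22893), Pow(16090, Rational(1, 2))))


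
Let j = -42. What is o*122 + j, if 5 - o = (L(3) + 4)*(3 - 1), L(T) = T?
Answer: -1140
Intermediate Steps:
o = -9 (o = 5 - (3 + 4)*(3 - 1) = 5 - 7*2 = 5 - 1*14 = 5 - 14 = -9)
o*122 + j = -9*122 - 42 = -1098 - 42 = -1140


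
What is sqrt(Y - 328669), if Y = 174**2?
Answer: I*sqrt(298393) ≈ 546.25*I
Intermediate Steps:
Y = 30276
sqrt(Y - 328669) = sqrt(30276 - 328669) = sqrt(-298393) = I*sqrt(298393)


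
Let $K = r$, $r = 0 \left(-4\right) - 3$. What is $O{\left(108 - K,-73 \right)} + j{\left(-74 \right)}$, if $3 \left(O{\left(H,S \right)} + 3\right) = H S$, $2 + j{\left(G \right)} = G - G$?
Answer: $-2706$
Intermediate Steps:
$r = -3$ ($r = 0 - 3 = -3$)
$K = -3$
$j{\left(G \right)} = -2$ ($j{\left(G \right)} = -2 + \left(G - G\right) = -2 + 0 = -2$)
$O{\left(H,S \right)} = -3 + \frac{H S}{3}$
$O{\left(108 - K,-73 \right)} + j{\left(-74 \right)} = \left(-3 + \frac{1}{3} \left(108 - -3\right) \left(-73\right)\right) - 2 = \left(-3 + \frac{1}{3} \left(108 + 3\right) \left(-73\right)\right) - 2 = \left(-3 + \frac{1}{3} \cdot 111 \left(-73\right)\right) - 2 = \left(-3 - 2701\right) - 2 = -2704 - 2 = -2706$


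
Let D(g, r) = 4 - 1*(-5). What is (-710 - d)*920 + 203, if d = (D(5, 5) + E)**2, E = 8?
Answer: -918877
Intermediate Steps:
D(g, r) = 9 (D(g, r) = 4 + 5 = 9)
d = 289 (d = (9 + 8)**2 = 17**2 = 289)
(-710 - d)*920 + 203 = (-710 - 1*289)*920 + 203 = (-710 - 289)*920 + 203 = -999*920 + 203 = -919080 + 203 = -918877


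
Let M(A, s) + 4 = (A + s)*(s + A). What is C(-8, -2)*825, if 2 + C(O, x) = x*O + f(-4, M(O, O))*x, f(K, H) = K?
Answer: 18150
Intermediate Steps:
M(A, s) = -4 + (A + s)² (M(A, s) = -4 + (A + s)*(s + A) = -4 + (A + s)*(A + s) = -4 + (A + s)²)
C(O, x) = -2 - 4*x + O*x (C(O, x) = -2 + (x*O - 4*x) = -2 + (O*x - 4*x) = -2 + (-4*x + O*x) = -2 - 4*x + O*x)
C(-8, -2)*825 = (-2 - 4*(-2) - 8*(-2))*825 = (-2 + 8 + 16)*825 = 22*825 = 18150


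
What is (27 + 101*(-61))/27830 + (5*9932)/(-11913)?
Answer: -66141461/15069945 ≈ -4.3890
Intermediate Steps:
(27 + 101*(-61))/27830 + (5*9932)/(-11913) = (27 - 6161)*(1/27830) + 49660*(-1/11913) = -6134*1/27830 - 49660/11913 = -3067/13915 - 49660/11913 = -66141461/15069945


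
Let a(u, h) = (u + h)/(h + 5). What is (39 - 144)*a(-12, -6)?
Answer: -1890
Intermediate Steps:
a(u, h) = (h + u)/(5 + h)
(39 - 144)*a(-12, -6) = (39 - 144)*((-6 - 12)/(5 - 6)) = -105*(-18)/(-1) = -(-105)*(-18) = -105*18 = -1890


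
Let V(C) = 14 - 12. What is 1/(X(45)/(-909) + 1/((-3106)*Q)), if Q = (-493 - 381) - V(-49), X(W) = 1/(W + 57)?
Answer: -42045387768/438023 ≈ -95989.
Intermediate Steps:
V(C) = 2
X(W) = 1/(57 + W)
Q = -876 (Q = (-493 - 381) - 1*2 = -874 - 2 = -876)
1/(X(45)/(-909) + 1/((-3106)*Q)) = 1/(1/((57 + 45)*(-909)) + 1/(-3106*(-876))) = 1/(-1/909/102 - 1/3106*(-1/876)) = 1/((1/102)*(-1/909) + 1/2720856) = 1/(-1/92718 + 1/2720856) = 1/(-438023/42045387768) = -42045387768/438023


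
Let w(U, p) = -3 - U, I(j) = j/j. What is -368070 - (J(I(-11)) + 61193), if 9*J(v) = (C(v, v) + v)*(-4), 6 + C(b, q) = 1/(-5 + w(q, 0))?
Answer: -34770487/81 ≈ -4.2927e+5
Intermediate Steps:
I(j) = 1
C(b, q) = -6 + 1/(-8 - q) (C(b, q) = -6 + 1/(-5 + (-3 - q)) = -6 + 1/(-8 - q))
J(v) = -4*v/9 - 4*(-49 - 6*v)/(9*(8 + v)) (J(v) = (((-49 - 6*v)/(8 + v) + v)*(-4))/9 = ((v + (-49 - 6*v)/(8 + v))*(-4))/9 = (-4*v - 4*(-49 - 6*v)/(8 + v))/9 = -4*v/9 - 4*(-49 - 6*v)/(9*(8 + v)))
-368070 - (J(I(-11)) + 61193) = -368070 - (4*(49 - 1*1² - 2*1)/(9*(8 + 1)) + 61193) = -368070 - ((4/9)*(49 - 1*1 - 2)/9 + 61193) = -368070 - ((4/9)*(⅑)*(49 - 1 - 2) + 61193) = -368070 - ((4/9)*(⅑)*46 + 61193) = -368070 - (184/81 + 61193) = -368070 - 1*4956817/81 = -368070 - 4956817/81 = -34770487/81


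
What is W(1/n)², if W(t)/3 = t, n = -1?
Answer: 9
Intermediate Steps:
W(t) = 3*t
W(1/n)² = (3/(-1))² = (3*(-1))² = (-3)² = 9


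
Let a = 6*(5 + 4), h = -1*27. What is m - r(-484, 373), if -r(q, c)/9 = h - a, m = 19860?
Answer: 19131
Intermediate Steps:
h = -27
a = 54 (a = 6*9 = 54)
r(q, c) = 729 (r(q, c) = -9*(-27 - 1*54) = -9*(-27 - 54) = -9*(-81) = 729)
m - r(-484, 373) = 19860 - 1*729 = 19860 - 729 = 19131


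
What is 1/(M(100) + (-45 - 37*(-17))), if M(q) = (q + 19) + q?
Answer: 1/803 ≈ 0.0012453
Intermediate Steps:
M(q) = 19 + 2*q (M(q) = (19 + q) + q = 19 + 2*q)
1/(M(100) + (-45 - 37*(-17))) = 1/((19 + 2*100) + (-45 - 37*(-17))) = 1/((19 + 200) + (-45 + 629)) = 1/(219 + 584) = 1/803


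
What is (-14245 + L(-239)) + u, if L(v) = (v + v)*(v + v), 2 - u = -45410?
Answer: 259651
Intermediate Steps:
u = 45412 (u = 2 - 1*(-45410) = 2 + 45410 = 45412)
L(v) = 4*v**2 (L(v) = (2*v)*(2*v) = 4*v**2)
(-14245 + L(-239)) + u = (-14245 + 4*(-239)**2) + 45412 = (-14245 + 4*57121) + 45412 = (-14245 + 228484) + 45412 = 214239 + 45412 = 259651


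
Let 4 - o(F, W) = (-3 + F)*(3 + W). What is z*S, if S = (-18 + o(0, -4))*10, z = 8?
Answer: -1360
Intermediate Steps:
o(F, W) = 4 - (-3 + F)*(3 + W)
S = -170 (S = (-18 + (13 - 3*0 + 3*(-4) - 1*0*(-4)))*10 = (-18 + (13 + 0 - 12 + 0))*10 = (-18 + 1)*10 = -17*10 = -170)
z*S = 8*(-170) = -1360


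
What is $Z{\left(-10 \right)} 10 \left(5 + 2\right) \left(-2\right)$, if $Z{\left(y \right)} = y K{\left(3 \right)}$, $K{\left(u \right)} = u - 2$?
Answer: $1400$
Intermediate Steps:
$K{\left(u \right)} = -2 + u$
$Z{\left(y \right)} = y$ ($Z{\left(y \right)} = y \left(-2 + 3\right) = y 1 = y$)
$Z{\left(-10 \right)} 10 \left(5 + 2\right) \left(-2\right) = - 10 \cdot 10 \left(5 + 2\right) \left(-2\right) = - 10 \cdot 10 \cdot 7 \left(-2\right) = - 10 \cdot 10 \left(-14\right) = \left(-10\right) \left(-140\right) = 1400$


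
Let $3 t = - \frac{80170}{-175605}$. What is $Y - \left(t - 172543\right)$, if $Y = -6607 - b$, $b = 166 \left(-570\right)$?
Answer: $\frac{27452945794}{105363} \approx 2.6056 \cdot 10^{5}$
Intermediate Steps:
$b = -94620$
$t = \frac{16034}{105363}$ ($t = \frac{\left(-80170\right) \frac{1}{-175605}}{3} = \frac{\left(-80170\right) \left(- \frac{1}{175605}\right)}{3} = \frac{1}{3} \cdot \frac{16034}{35121} = \frac{16034}{105363} \approx 0.15218$)
$Y = 88013$ ($Y = -6607 - -94620 = -6607 + 94620 = 88013$)
$Y - \left(t - 172543\right) = 88013 - \left(\frac{16034}{105363} - 172543\right) = 88013 - - \frac{18179632075}{105363} = 88013 + \frac{18179632075}{105363} = \frac{27452945794}{105363}$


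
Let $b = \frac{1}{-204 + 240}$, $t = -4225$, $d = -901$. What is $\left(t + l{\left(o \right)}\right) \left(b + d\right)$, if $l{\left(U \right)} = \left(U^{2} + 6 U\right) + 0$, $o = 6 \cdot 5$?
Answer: $\frac{102008075}{36} \approx 2.8336 \cdot 10^{6}$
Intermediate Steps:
$o = 30$
$b = \frac{1}{36} \approx 0.027778$
$l{\left(U \right)} = U^{2} + 6 U$
$\left(t + l{\left(o \right)}\right) \left(b + d\right) = \left(-4225 + 30 \left(6 + 30\right)\right) \left(\frac{1}{36} - 901\right) = \left(-4225 + 30 \cdot 36\right) \left(- \frac{32435}{36}\right) = \left(-4225 + 1080\right) \left(- \frac{32435}{36}\right) = \left(-3145\right) \left(- \frac{32435}{36}\right) = \frac{102008075}{36}$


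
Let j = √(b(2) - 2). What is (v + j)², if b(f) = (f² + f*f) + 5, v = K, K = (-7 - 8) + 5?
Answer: (10 - √11)² ≈ 44.667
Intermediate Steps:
K = -10 (K = -15 + 5 = -10)
v = -10
b(f) = 5 + 2*f² (b(f) = (f² + f²) + 5 = 2*f² + 5 = 5 + 2*f²)
j = √11 (j = √((5 + 2*2²) - 2) = √((5 + 2*4) - 2) = √((5 + 8) - 2) = √(13 - 2) = √11 ≈ 3.3166)
(v + j)² = (-10 + √11)²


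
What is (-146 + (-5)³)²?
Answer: 73441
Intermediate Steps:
(-146 + (-5)³)² = (-146 - 125)² = (-271)² = 73441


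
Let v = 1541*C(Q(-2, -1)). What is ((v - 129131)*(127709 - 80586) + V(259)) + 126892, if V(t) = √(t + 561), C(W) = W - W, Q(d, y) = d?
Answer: -6084913221 + 2*√205 ≈ -6.0849e+9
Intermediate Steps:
C(W) = 0
V(t) = √(561 + t)
v = 0 (v = 1541*0 = 0)
((v - 129131)*(127709 - 80586) + V(259)) + 126892 = ((0 - 129131)*(127709 - 80586) + √(561 + 259)) + 126892 = (-129131*47123 + √820) + 126892 = (-6085040113 + 2*√205) + 126892 = -6084913221 + 2*√205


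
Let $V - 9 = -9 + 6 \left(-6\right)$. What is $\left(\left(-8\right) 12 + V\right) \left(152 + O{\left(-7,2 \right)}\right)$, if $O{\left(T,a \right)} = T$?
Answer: $-19140$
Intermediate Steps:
$V = -36$ ($V = 9 + \left(-9 + 6 \left(-6\right)\right) = 9 - 45 = -36$)
$\left(\left(-8\right) 12 + V\right) \left(152 + O{\left(-7,2 \right)}\right) = \left(\left(-8\right) 12 - 36\right) \left(152 - 7\right) = \left(-96 - 36\right) 145 = \left(-132\right) 145 = -19140$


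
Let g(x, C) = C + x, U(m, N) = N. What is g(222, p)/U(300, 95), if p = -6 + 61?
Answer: 277/95 ≈ 2.9158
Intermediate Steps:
p = 55
g(222, p)/U(300, 95) = (55 + 222)/95 = 277*(1/95) = 277/95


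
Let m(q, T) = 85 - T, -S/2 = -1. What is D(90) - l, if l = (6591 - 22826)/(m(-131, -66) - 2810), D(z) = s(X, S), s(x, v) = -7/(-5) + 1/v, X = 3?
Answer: -111829/26590 ≈ -4.2057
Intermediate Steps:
S = 2 (S = -2*(-1) = 2)
s(x, v) = 7/5 + 1/v (s(x, v) = -7*(-⅕) + 1/v = 7/5 + 1/v)
D(z) = 19/10 (D(z) = 7/5 + 1/2 = 7/5 + ½ = 19/10)
l = 16235/2659 (l = (6591 - 22826)/((85 - 1*(-66)) - 2810) = -16235/((85 + 66) - 2810) = -16235/(151 - 2810) = -16235/(-2659) = -16235*(-1/2659) = 16235/2659 ≈ 6.1057)
D(90) - l = 19/10 - 1*16235/2659 = 19/10 - 16235/2659 = -111829/26590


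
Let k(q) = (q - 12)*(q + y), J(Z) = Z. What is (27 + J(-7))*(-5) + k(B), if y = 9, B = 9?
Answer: -154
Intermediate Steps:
k(q) = (-12 + q)*(9 + q) (k(q) = (q - 12)*(q + 9) = (-12 + q)*(9 + q))
(27 + J(-7))*(-5) + k(B) = (27 - 7)*(-5) + (-108 + 9**2 - 3*9) = 20*(-5) + (-108 + 81 - 27) = -100 - 54 = -154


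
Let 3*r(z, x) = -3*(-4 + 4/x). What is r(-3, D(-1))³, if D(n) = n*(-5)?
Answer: 4096/125 ≈ 32.768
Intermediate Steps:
D(n) = -5*n
r(z, x) = 4 - 4/x (r(z, x) = (-3*(-4 + 4/x))/3 = (12 - 12/x)/3 = 4 - 4/x)
r(-3, D(-1))³ = (4 - 4/((-5*(-1))))³ = (4 - 4/5)³ = (4 - 4*⅕)³ = (4 - ⅘)³ = (16/5)³ = 4096/125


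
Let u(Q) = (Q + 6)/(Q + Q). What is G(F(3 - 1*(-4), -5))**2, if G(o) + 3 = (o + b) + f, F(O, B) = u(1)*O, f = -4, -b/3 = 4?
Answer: 121/4 ≈ 30.250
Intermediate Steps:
b = -12 (b = -3*4 = -12)
u(Q) = (6 + Q)/(2*Q) (u(Q) = (6 + Q)/((2*Q)) = (6 + Q)*(1/(2*Q)) = (6 + Q)/(2*Q))
F(O, B) = 7*O/2 (F(O, B) = ((1/2)*(6 + 1)/1)*O = ((1/2)*1*7)*O = 7*O/2)
G(o) = -19 + o (G(o) = -3 + ((o - 12) - 4) = -3 + ((-12 + o) - 4) = -3 + (-16 + o) = -19 + o)
G(F(3 - 1*(-4), -5))**2 = (-19 + 7*(3 - 1*(-4))/2)**2 = (-19 + 7*(3 + 4)/2)**2 = (-19 + (7/2)*7)**2 = (-19 + 49/2)**2 = (11/2)**2 = 121/4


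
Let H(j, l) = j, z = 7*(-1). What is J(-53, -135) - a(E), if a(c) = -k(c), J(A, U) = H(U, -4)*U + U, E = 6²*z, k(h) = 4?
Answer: 18094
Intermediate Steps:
z = -7
E = -252 (E = 6²*(-7) = 36*(-7) = -252)
J(A, U) = U + U² (J(A, U) = U*U + U = U² + U = U + U²)
a(c) = -4 (a(c) = -1*4 = -4)
J(-53, -135) - a(E) = -135*(1 - 135) - 1*(-4) = -135*(-134) + 4 = 18090 + 4 = 18094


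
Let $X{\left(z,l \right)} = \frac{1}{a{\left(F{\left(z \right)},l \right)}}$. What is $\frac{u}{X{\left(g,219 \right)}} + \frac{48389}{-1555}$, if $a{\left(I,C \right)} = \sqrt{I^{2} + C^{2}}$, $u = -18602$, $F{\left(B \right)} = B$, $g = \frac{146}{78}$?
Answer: $- \frac{48389}{1555} - \frac{50244002 \sqrt{10}}{39} \approx -4.074 \cdot 10^{6}$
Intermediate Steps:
$g = \frac{73}{39}$ ($g = 146 \cdot \frac{1}{78} = \frac{73}{39} \approx 1.8718$)
$a{\left(I,C \right)} = \sqrt{C^{2} + I^{2}}$
$X{\left(z,l \right)} = \frac{1}{\sqrt{l^{2} + z^{2}}}$
$\frac{u}{X{\left(g,219 \right)}} + \frac{48389}{-1555} = - \frac{18602}{\frac{1}{\sqrt{219^{2} + \left(\frac{73}{39}\right)^{2}}}} + \frac{48389}{-1555} = - \frac{18602}{\frac{1}{\sqrt{47961 + \frac{5329}{1521}}}} + 48389 \left(- \frac{1}{1555}\right) = - \frac{18602}{\frac{1}{\sqrt{\frac{72954010}{1521}}}} - \frac{48389}{1555} = - \frac{18602}{\frac{39}{27010} \sqrt{10}} - \frac{48389}{1555} = - 18602 \frac{2701 \sqrt{10}}{39} - \frac{48389}{1555} = - \frac{50244002 \sqrt{10}}{39} - \frac{48389}{1555} = - \frac{48389}{1555} - \frac{50244002 \sqrt{10}}{39}$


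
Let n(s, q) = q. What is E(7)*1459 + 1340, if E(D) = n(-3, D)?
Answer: 11553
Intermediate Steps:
E(D) = D
E(7)*1459 + 1340 = 7*1459 + 1340 = 10213 + 1340 = 11553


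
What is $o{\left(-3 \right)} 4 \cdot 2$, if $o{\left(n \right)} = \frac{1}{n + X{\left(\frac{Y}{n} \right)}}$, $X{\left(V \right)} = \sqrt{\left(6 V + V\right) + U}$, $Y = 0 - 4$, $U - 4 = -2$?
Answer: $\frac{72}{7} + \frac{8 \sqrt{102}}{7} \approx 21.828$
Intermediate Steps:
$U = 2$ ($U = 4 - 2 = 2$)
$Y = -4$
$X{\left(V \right)} = \sqrt{2 + 7 V}$ ($X{\left(V \right)} = \sqrt{\left(6 V + V\right) + 2} = \sqrt{7 V + 2} = \sqrt{2 + 7 V}$)
$o{\left(n \right)} = \frac{1}{n + \sqrt{2 - \frac{28}{n}}}$ ($o{\left(n \right)} = \frac{1}{n + \sqrt{2 + 7 \left(- \frac{4}{n}\right)}} = \frac{1}{n + \sqrt{2 - \frac{28}{n}}}$)
$o{\left(-3 \right)} 4 \cdot 2 = \frac{1}{-3 + \sqrt{2} \sqrt{\frac{-14 - 3}{-3}}} \cdot 4 \cdot 2 = \frac{1}{-3 + \sqrt{2} \sqrt{\left(- \frac{1}{3}\right) \left(-17\right)}} 4 \cdot 2 = \frac{1}{-3 + \sqrt{2} \sqrt{\frac{17}{3}}} \cdot 4 \cdot 2 = \frac{1}{-3 + \sqrt{2} \frac{\sqrt{51}}{3}} \cdot 4 \cdot 2 = \frac{1}{-3 + \frac{\sqrt{102}}{3}} \cdot 4 \cdot 2 = \frac{4}{-3 + \frac{\sqrt{102}}{3}} \cdot 2 = \frac{8}{-3 + \frac{\sqrt{102}}{3}}$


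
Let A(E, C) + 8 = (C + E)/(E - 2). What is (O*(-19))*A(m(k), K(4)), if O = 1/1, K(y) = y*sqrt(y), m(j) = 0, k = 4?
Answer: 228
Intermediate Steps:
K(y) = y**(3/2)
A(E, C) = -8 + (C + E)/(-2 + E) (A(E, C) = -8 + (C + E)/(E - 2) = -8 + (C + E)/(-2 + E))
O = 1
(O*(-19))*A(m(k), K(4)) = (1*(-19))*((16 + 4**(3/2) - 7*0)/(-2 + 0)) = -19*(16 + 8 + 0)/(-2) = -(-19)*24/2 = -19*(-12) = 228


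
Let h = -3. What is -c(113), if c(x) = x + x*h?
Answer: 226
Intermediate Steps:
c(x) = -2*x (c(x) = x + x*(-3) = x - 3*x = -2*x)
-c(113) = -(-2)*113 = -1*(-226) = 226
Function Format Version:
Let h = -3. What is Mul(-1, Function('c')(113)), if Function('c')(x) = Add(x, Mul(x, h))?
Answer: 226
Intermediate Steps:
Function('c')(x) = Mul(-2, x) (Function('c')(x) = Add(x, Mul(x, -3)) = Add(x, Mul(-3, x)) = Mul(-2, x))
Mul(-1, Function('c')(113)) = Mul(-1, Mul(-2, 113)) = Mul(-1, -226) = 226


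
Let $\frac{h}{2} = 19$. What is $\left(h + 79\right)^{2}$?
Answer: $13689$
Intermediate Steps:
$h = 38$ ($h = 2 \cdot 19 = 38$)
$\left(h + 79\right)^{2} = \left(38 + 79\right)^{2} = 117^{2} = 13689$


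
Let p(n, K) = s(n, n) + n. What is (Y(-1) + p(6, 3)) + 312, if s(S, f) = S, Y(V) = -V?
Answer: 325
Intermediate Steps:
p(n, K) = 2*n (p(n, K) = n + n = 2*n)
(Y(-1) + p(6, 3)) + 312 = (-1*(-1) + 2*6) + 312 = (1 + 12) + 312 = 13 + 312 = 325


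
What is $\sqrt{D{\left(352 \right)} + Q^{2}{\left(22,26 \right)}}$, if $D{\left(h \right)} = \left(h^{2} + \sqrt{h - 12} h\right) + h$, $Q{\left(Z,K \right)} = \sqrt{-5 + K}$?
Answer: $\sqrt{124277 + 704 \sqrt{85}} \approx 361.62$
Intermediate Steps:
$D{\left(h \right)} = h + h^{2} + h \sqrt{-12 + h}$ ($D{\left(h \right)} = \left(h^{2} + \sqrt{-12 + h} h\right) + h = \left(h^{2} + h \sqrt{-12 + h}\right) + h = h + h^{2} + h \sqrt{-12 + h}$)
$\sqrt{D{\left(352 \right)} + Q^{2}{\left(22,26 \right)}} = \sqrt{352 \left(1 + 352 + \sqrt{-12 + 352}\right) + \left(\sqrt{-5 + 26}\right)^{2}} = \sqrt{352 \left(1 + 352 + \sqrt{340}\right) + \left(\sqrt{21}\right)^{2}} = \sqrt{352 \left(1 + 352 + 2 \sqrt{85}\right) + 21} = \sqrt{352 \left(353 + 2 \sqrt{85}\right) + 21} = \sqrt{\left(124256 + 704 \sqrt{85}\right) + 21} = \sqrt{124277 + 704 \sqrt{85}}$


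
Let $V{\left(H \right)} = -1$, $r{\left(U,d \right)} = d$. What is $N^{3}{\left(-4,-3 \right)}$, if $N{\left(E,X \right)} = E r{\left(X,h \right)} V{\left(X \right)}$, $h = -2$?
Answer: $-512$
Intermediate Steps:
$N{\left(E,X \right)} = 2 E$ ($N{\left(E,X \right)} = E \left(-2\right) \left(-1\right) = - 2 E \left(-1\right) = 2 E$)
$N^{3}{\left(-4,-3 \right)} = \left(2 \left(-4\right)\right)^{3} = \left(-8\right)^{3} = -512$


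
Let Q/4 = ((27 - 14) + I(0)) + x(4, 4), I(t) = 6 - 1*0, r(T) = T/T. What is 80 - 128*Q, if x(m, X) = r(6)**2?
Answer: -10160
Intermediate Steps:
r(T) = 1
I(t) = 6 (I(t) = 6 + 0 = 6)
x(m, X) = 1 (x(m, X) = 1**2 = 1)
Q = 80 (Q = 4*(((27 - 14) + 6) + 1) = 4*((13 + 6) + 1) = 4*(19 + 1) = 4*20 = 80)
80 - 128*Q = 80 - 128*80 = 80 - 10240 = -10160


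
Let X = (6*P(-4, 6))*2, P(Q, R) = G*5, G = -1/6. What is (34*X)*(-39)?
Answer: 13260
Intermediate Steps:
G = -1/6 (G = -1*1/6 = -1/6 ≈ -0.16667)
P(Q, R) = -5/6 (P(Q, R) = -1/6*5 = -5/6)
X = -10 (X = (6*(-5/6))*2 = -5*2 = -10)
(34*X)*(-39) = (34*(-10))*(-39) = -340*(-39) = 13260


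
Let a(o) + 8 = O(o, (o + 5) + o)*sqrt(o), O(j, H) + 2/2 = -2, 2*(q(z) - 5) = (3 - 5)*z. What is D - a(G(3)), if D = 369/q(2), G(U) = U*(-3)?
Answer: 131 + 9*I ≈ 131.0 + 9.0*I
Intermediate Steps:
G(U) = -3*U
q(z) = 5 - z (q(z) = 5 + ((3 - 5)*z)/2 = 5 + (-2*z)/2 = 5 - z)
O(j, H) = -3 (O(j, H) = -1 - 2 = -3)
a(o) = -8 - 3*sqrt(o)
D = 123 (D = 369/(5 - 1*2) = 369/(5 - 2) = 369/3 = 369*(1/3) = 123)
D - a(G(3)) = 123 - (-8 - 3*3*I) = 123 - (-8 - 9*I) = 123 + (8 + 9*I) = 131 + 9*I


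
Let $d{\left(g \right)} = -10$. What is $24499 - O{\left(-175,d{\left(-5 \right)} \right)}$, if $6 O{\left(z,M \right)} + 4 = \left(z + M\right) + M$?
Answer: $\frac{147193}{6} \approx 24532.0$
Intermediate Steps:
$O{\left(z,M \right)} = - \frac{2}{3} + \frac{M}{3} + \frac{z}{6}$ ($O{\left(z,M \right)} = - \frac{2}{3} + \frac{\left(z + M\right) + M}{6} = - \frac{2}{3} + \frac{\left(M + z\right) + M}{6} = - \frac{2}{3} + \frac{z + 2 M}{6} = - \frac{2}{3} + \left(\frac{M}{3} + \frac{z}{6}\right) = - \frac{2}{3} + \frac{M}{3} + \frac{z}{6}$)
$24499 - O{\left(-175,d{\left(-5 \right)} \right)} = 24499 - \left(- \frac{2}{3} + \frac{1}{3} \left(-10\right) + \frac{1}{6} \left(-175\right)\right) = 24499 - \left(- \frac{2}{3} - \frac{10}{3} - \frac{175}{6}\right) = 24499 - - \frac{199}{6} = 24499 + \frac{199}{6} = \frac{147193}{6}$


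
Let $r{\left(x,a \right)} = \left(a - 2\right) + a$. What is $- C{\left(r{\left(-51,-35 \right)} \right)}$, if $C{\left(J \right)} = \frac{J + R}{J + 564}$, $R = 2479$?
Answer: $- \frac{2407}{492} \approx -4.8923$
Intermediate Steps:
$r{\left(x,a \right)} = -2 + 2 a$ ($r{\left(x,a \right)} = \left(-2 + a\right) + a = -2 + 2 a$)
$C{\left(J \right)} = \frac{2479 + J}{564 + J}$ ($C{\left(J \right)} = \frac{J + 2479}{J + 564} = \frac{2479 + J}{564 + J}$)
$- C{\left(r{\left(-51,-35 \right)} \right)} = - \frac{2479 + \left(-2 + 2 \left(-35\right)\right)}{564 + \left(-2 + 2 \left(-35\right)\right)} = - \frac{2479 - 72}{564 - 72} = - \frac{2407}{492}$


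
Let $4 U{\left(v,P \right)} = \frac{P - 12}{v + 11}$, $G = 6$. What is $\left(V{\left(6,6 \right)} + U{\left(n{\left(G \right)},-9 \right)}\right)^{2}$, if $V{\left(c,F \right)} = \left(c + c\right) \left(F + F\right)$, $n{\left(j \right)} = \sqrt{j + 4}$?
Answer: $\frac{450925715}{21904} + \frac{148645 \sqrt{10}}{10952} \approx 20629.0$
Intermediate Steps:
$n{\left(j \right)} = \sqrt{4 + j}$
$V{\left(c,F \right)} = 4 F c$ ($V{\left(c,F \right)} = 2 c 2 F = 4 F c$)
$U{\left(v,P \right)} = \frac{-12 + P}{4 \left(11 + v\right)}$ ($U{\left(v,P \right)} = \frac{\left(P - 12\right) \frac{1}{v + 11}}{4} = \frac{\left(-12 + P\right) \frac{1}{11 + v}}{4} = \frac{\frac{1}{11 + v} \left(-12 + P\right)}{4} = \frac{-12 + P}{4 \left(11 + v\right)}$)
$\left(V{\left(6,6 \right)} + U{\left(n{\left(G \right)},-9 \right)}\right)^{2} = \left(4 \cdot 6 \cdot 6 + \frac{-12 - 9}{4 \left(11 + \sqrt{4 + 6}\right)}\right)^{2} = \left(144 + \frac{1}{4} \frac{1}{11 + \sqrt{10}} \left(-21\right)\right)^{2} = \left(144 - \frac{21}{4 \left(11 + \sqrt{10}\right)}\right)^{2}$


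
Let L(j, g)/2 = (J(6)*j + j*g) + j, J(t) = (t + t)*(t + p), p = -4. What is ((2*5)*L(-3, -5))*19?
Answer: -22800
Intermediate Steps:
J(t) = 2*t*(-4 + t) (J(t) = (t + t)*(t - 4) = (2*t)*(-4 + t) = 2*t*(-4 + t))
L(j, g) = 50*j + 2*g*j (L(j, g) = 2*(((2*6*(-4 + 6))*j + j*g) + j) = 2*(((2*6*2)*j + g*j) + j) = 2*((24*j + g*j) + j) = 2*(25*j + g*j) = 50*j + 2*g*j)
((2*5)*L(-3, -5))*19 = ((2*5)*(2*(-3)*(25 - 5)))*19 = (10*(2*(-3)*20))*19 = (10*(-120))*19 = -1200*19 = -22800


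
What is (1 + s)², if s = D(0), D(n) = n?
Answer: 1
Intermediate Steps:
s = 0
(1 + s)² = (1 + 0)² = 1² = 1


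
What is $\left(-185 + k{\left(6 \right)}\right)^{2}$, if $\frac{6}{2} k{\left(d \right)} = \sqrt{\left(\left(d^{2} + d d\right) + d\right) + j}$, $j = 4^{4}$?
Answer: $\frac{\left(555 - \sqrt{334}\right)^{2}}{9} \approx 32008.0$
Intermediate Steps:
$j = 256$
$k{\left(d \right)} = \frac{\sqrt{256 + d + 2 d^{2}}}{3}$ ($k{\left(d \right)} = \frac{\sqrt{\left(\left(d^{2} + d d\right) + d\right) + 256}}{3} = \frac{\sqrt{\left(\left(d^{2} + d^{2}\right) + d\right) + 256}}{3} = \frac{\sqrt{\left(2 d^{2} + d\right) + 256}}{3} = \frac{\sqrt{\left(d + 2 d^{2}\right) + 256}}{3} = \frac{\sqrt{256 + d + 2 d^{2}}}{3}$)
$\left(-185 + k{\left(6 \right)}\right)^{2} = \left(-185 + \frac{\sqrt{256 + 6 + 2 \cdot 6^{2}}}{3}\right)^{2} = \left(-185 + \frac{\sqrt{256 + 6 + 2 \cdot 36}}{3}\right)^{2} = \left(-185 + \frac{\sqrt{256 + 6 + 72}}{3}\right)^{2} = \left(-185 + \frac{\sqrt{334}}{3}\right)^{2}$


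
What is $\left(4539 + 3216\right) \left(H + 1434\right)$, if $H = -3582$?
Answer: $-16657740$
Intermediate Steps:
$\left(4539 + 3216\right) \left(H + 1434\right) = \left(4539 + 3216\right) \left(-3582 + 1434\right) = 7755 \left(-2148\right) = -16657740$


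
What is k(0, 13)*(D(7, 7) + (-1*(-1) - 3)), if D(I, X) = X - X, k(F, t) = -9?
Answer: 18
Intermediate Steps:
D(I, X) = 0
k(0, 13)*(D(7, 7) + (-1*(-1) - 3)) = -9*(0 + (-1*(-1) - 3)) = -9*(0 + (1 - 3)) = -9*(0 - 2) = -9*(-2) = 18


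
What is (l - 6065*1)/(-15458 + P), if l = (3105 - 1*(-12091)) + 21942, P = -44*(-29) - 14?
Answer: -4439/2028 ≈ -2.1889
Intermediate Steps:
P = 1262 (P = 1276 - 14 = 1262)
l = 37138 (l = (3105 + 12091) + 21942 = 15196 + 21942 = 37138)
(l - 6065*1)/(-15458 + P) = (37138 - 6065*1)/(-15458 + 1262) = (37138 - 6065)/(-14196) = 31073*(-1/14196) = -4439/2028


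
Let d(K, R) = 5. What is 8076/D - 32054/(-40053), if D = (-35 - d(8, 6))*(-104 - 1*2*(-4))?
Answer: 37212949/12816960 ≈ 2.9034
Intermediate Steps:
D = 3840 (D = (-35 - 1*5)*(-104 - 1*2*(-4)) = (-35 - 5)*(-104 - 2*(-4)) = -40*(-104 + 8) = -40*(-96) = 3840)
8076/D - 32054/(-40053) = 8076/3840 - 32054/(-40053) = 8076*(1/3840) - 32054*(-1/40053) = 673/320 + 32054/40053 = 37212949/12816960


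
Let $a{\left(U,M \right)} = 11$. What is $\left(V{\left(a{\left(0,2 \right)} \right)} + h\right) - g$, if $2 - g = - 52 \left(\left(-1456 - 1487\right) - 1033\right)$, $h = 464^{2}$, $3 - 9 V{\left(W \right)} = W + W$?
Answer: $\frac{3798395}{9} \approx 4.2204 \cdot 10^{5}$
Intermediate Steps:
$V{\left(W \right)} = \frac{1}{3} - \frac{2 W}{9}$ ($V{\left(W \right)} = \frac{1}{3} - \frac{W + W}{9} = \frac{1}{3} - \frac{2 W}{9}$)
$h = 215296$
$g = -206750$ ($g = 2 - - 52 \left(\left(-1456 - 1487\right) - 1033\right) = 2 - - 52 \left(-2943 - 1033\right) = 2 - \left(-52\right) \left(-3976\right) = 2 - 206752 = -206750$)
$\left(V{\left(a{\left(0,2 \right)} \right)} + h\right) - g = \left(\left(\frac{1}{3} - \frac{22}{9}\right) + 215296\right) - -206750 = \left(\left(\frac{1}{3} - \frac{22}{9}\right) + 215296\right) + 206750 = \left(- \frac{19}{9} + 215296\right) + 206750 = \frac{1937645}{9} + 206750 = \frac{3798395}{9}$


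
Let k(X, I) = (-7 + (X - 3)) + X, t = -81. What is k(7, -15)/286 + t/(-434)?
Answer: 12451/62062 ≈ 0.20062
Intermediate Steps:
k(X, I) = -10 + 2*X (k(X, I) = (-7 + (-3 + X)) + X = (-10 + X) + X = -10 + 2*X)
k(7, -15)/286 + t/(-434) = (-10 + 2*7)/286 - 81/(-434) = (-10 + 14)*(1/286) - 81*(-1/434) = 4*(1/286) + 81/434 = 2/143 + 81/434 = 12451/62062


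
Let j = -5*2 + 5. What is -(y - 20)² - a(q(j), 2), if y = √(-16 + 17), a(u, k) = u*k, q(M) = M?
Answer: -351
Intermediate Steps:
j = -5 (j = -10 + 5 = -5)
a(u, k) = k*u
y = 1 (y = √1 = 1)
-(y - 20)² - a(q(j), 2) = -(1 - 20)² - 2*(-5) = -1*(-19)² - 1*(-10) = -1*361 + 10 = -361 + 10 = -351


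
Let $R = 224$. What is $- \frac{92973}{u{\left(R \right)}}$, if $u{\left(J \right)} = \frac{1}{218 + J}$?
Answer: $-41094066$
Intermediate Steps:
$- \frac{92973}{u{\left(R \right)}} = - \frac{92973}{\frac{1}{218 + 224}} = - \frac{92973}{\frac{1}{442}} = - 92973 \frac{1}{\frac{1}{442}} = \left(-92973\right) 442 = -41094066$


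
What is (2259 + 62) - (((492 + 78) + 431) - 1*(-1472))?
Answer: -152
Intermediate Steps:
(2259 + 62) - (((492 + 78) + 431) - 1*(-1472)) = 2321 - ((570 + 431) + 1472) = 2321 - (1001 + 1472) = 2321 - 1*2473 = 2321 - 2473 = -152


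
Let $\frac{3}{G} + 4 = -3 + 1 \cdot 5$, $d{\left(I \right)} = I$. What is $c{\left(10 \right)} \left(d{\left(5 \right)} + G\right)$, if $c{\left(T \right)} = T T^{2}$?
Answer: $3500$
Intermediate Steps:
$c{\left(T \right)} = T^{3}$
$G = - \frac{3}{2}$ ($G = \frac{3}{-4 + \left(-3 + 1 \cdot 5\right)} = \frac{3}{-4 + \left(-3 + 5\right)} = \frac{3}{-4 + 2} = \frac{3}{-2} = 3 \left(- \frac{1}{2}\right) = - \frac{3}{2} \approx -1.5$)
$c{\left(10 \right)} \left(d{\left(5 \right)} + G\right) = 10^{3} \left(5 - \frac{3}{2}\right) = 1000 \cdot \frac{7}{2} = 3500$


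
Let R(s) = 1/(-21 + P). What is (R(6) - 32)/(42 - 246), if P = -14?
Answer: 1121/7140 ≈ 0.15700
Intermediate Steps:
R(s) = -1/35 (R(s) = 1/(-21 - 14) = 1/(-35) = -1/35)
(R(6) - 32)/(42 - 246) = (-1/35 - 32)/(42 - 246) = -1121/35/(-204) = -1121/35*(-1/204) = 1121/7140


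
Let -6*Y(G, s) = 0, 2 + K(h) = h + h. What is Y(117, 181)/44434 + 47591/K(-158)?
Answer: -47591/318 ≈ -149.66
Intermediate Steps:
K(h) = -2 + 2*h (K(h) = -2 + (h + h) = -2 + 2*h)
Y(G, s) = 0 (Y(G, s) = -1/6*0 = 0)
Y(117, 181)/44434 + 47591/K(-158) = 0/44434 + 47591/(-2 + 2*(-158)) = 0*(1/44434) + 47591/(-2 - 316) = 0 + 47591/(-318) = 0 + 47591*(-1/318) = 0 - 47591/318 = -47591/318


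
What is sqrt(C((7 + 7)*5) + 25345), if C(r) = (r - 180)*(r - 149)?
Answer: sqrt(34035) ≈ 184.49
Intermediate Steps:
C(r) = (-180 + r)*(-149 + r)
sqrt(C((7 + 7)*5) + 25345) = sqrt((26820 + ((7 + 7)*5)**2 - 329*(7 + 7)*5) + 25345) = sqrt((26820 + (14*5)**2 - 4606*5) + 25345) = sqrt((26820 + 70**2 - 329*70) + 25345) = sqrt((26820 + 4900 - 23030) + 25345) = sqrt(8690 + 25345) = sqrt(34035)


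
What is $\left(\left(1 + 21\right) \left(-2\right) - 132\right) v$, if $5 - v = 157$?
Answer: $26752$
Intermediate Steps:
$v = -152$ ($v = 5 - 157 = -152$)
$\left(\left(1 + 21\right) \left(-2\right) - 132\right) v = \left(\left(1 + 21\right) \left(-2\right) - 132\right) \left(-152\right) = \left(22 \left(-2\right) - 132\right) \left(-152\right) = \left(-44 - 132\right) \left(-152\right) = \left(-176\right) \left(-152\right) = 26752$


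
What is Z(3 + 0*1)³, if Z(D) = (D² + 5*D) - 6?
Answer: 5832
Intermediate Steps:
Z(D) = -6 + D² + 5*D
Z(3 + 0*1)³ = (-6 + (3 + 0*1)² + 5*(3 + 0*1))³ = (-6 + (3 + 0)² + 5*(3 + 0))³ = (-6 + 3² + 5*3)³ = (-6 + 9 + 15)³ = 18³ = 5832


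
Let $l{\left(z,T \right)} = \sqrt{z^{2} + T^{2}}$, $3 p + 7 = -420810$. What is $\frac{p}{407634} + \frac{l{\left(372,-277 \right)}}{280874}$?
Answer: $- \frac{420817}{1222902} + \frac{\sqrt{215113}}{280874} \approx -0.34246$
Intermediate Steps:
$p = - \frac{420817}{3}$ ($p = - \frac{7}{3} + \frac{1}{3} \left(-420810\right) = - \frac{7}{3} - 140270 = - \frac{420817}{3} \approx -1.4027 \cdot 10^{5}$)
$l{\left(z,T \right)} = \sqrt{T^{2} + z^{2}}$
$\frac{p}{407634} + \frac{l{\left(372,-277 \right)}}{280874} = - \frac{420817}{3 \cdot 407634} + \frac{\sqrt{\left(-277\right)^{2} + 372^{2}}}{280874} = \left(- \frac{420817}{3}\right) \frac{1}{407634} + \sqrt{76729 + 138384} \cdot \frac{1}{280874} = - \frac{420817}{1222902} + \sqrt{215113} \cdot \frac{1}{280874} = - \frac{420817}{1222902} + \frac{\sqrt{215113}}{280874}$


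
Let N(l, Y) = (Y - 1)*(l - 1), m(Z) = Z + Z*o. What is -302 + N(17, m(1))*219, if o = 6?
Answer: 20722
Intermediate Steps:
m(Z) = 7*Z (m(Z) = Z + Z*6 = Z + 6*Z = 7*Z)
N(l, Y) = (-1 + Y)*(-1 + l)
-302 + N(17, m(1))*219 = -302 + (1 - 7 - 1*17 + (7*1)*17)*219 = -302 + (1 - 1*7 - 17 + 7*17)*219 = -302 + (1 - 7 - 17 + 119)*219 = -302 + 96*219 = -302 + 21024 = 20722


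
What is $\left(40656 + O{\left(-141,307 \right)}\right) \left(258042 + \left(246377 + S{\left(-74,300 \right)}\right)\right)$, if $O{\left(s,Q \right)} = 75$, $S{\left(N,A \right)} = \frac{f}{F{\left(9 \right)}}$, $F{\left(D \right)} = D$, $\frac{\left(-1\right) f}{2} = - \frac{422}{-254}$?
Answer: $\frac{7827826070615}{381} \approx 2.0545 \cdot 10^{10}$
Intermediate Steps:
$f = - \frac{422}{127}$ ($f = - 2 \left(- \frac{422}{-254}\right) = - 2 \left(\left(-422\right) \left(- \frac{1}{254}\right)\right) = \left(-2\right) \frac{211}{127} = - \frac{422}{127} \approx -3.3228$)
$S{\left(N,A \right)} = - \frac{422}{1143}$ ($S{\left(N,A \right)} = - \frac{422}{127 \cdot 9} = \left(- \frac{422}{127}\right) \frac{1}{9} = - \frac{422}{1143}$)
$\left(40656 + O{\left(-141,307 \right)}\right) \left(258042 + \left(246377 + S{\left(-74,300 \right)}\right)\right) = \left(40656 + 75\right) \left(258042 + \left(246377 - \frac{422}{1143}\right)\right) = 40731 \left(258042 + \frac{281608489}{1143}\right) = 40731 \cdot \frac{576550495}{1143} = \frac{7827826070615}{381}$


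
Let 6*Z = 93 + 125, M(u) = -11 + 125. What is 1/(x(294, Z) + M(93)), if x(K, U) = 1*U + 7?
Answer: 3/472 ≈ 0.0063559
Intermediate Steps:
M(u) = 114
Z = 109/3 (Z = (93 + 125)/6 = (⅙)*218 = 109/3 ≈ 36.333)
x(K, U) = 7 + U (x(K, U) = U + 7 = 7 + U)
1/(x(294, Z) + M(93)) = 1/((7 + 109/3) + 114) = 1/(130/3 + 114) = 1/(472/3) = 3/472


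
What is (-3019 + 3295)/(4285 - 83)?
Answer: 138/2101 ≈ 0.065683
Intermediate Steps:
(-3019 + 3295)/(4285 - 83) = 276/4202 = 276*(1/4202) = 138/2101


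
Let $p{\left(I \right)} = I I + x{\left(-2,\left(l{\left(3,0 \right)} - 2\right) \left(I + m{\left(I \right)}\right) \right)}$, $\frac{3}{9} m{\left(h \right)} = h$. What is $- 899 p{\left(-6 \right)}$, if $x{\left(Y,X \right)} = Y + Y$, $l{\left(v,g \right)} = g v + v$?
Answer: $-28768$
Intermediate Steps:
$m{\left(h \right)} = 3 h$
$l{\left(v,g \right)} = v + g v$
$x{\left(Y,X \right)} = 2 Y$
$p{\left(I \right)} = -4 + I^{2}$ ($p{\left(I \right)} = I I + 2 \left(-2\right) = I^{2} - 4 = -4 + I^{2}$)
$- 899 p{\left(-6 \right)} = - 899 \left(-4 + \left(-6\right)^{2}\right) = - 899 \left(-4 + 36\right) = \left(-899\right) 32 = -28768$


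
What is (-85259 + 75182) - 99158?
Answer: -109235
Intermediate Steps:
(-85259 + 75182) - 99158 = -10077 - 99158 = -109235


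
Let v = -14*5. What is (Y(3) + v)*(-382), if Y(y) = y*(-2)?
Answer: 29032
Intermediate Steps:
Y(y) = -2*y
v = -70
(Y(3) + v)*(-382) = (-2*3 - 70)*(-382) = (-6 - 70)*(-382) = -76*(-382) = 29032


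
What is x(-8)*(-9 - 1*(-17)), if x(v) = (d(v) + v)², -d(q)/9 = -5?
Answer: 10952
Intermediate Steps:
d(q) = 45 (d(q) = -9*(-5) = 45)
x(v) = (45 + v)²
x(-8)*(-9 - 1*(-17)) = (45 - 8)²*(-9 - 1*(-17)) = 37²*(-9 + 17) = 1369*8 = 10952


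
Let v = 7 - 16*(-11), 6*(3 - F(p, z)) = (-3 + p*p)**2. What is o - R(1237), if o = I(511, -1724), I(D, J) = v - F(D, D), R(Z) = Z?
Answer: 34091301791/3 ≈ 1.1364e+10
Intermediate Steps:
F(p, z) = 3 - (-3 + p**2)**2/6 (F(p, z) = 3 - (-3 + p*p)**2/6 = 3 - (-3 + p**2)**2/6)
v = 183 (v = 7 + 176 = 183)
I(D, J) = 180 + (-3 + D**2)**2/6 (I(D, J) = 183 - (3 - (-3 + D**2)**2/6) = 183 + (-3 + (-3 + D**2)**2/6) = 180 + (-3 + D**2)**2/6)
o = 34091305502/3 (o = 180 + (-3 + 511**2)**2/6 = 180 + (-3 + 261121)**2/6 = 180 + (1/6)*261118**2 = 180 + (1/6)*68182609924 = 180 + 34091304962/3 = 34091305502/3 ≈ 1.1364e+10)
o - R(1237) = 34091305502/3 - 1*1237 = 34091305502/3 - 1237 = 34091301791/3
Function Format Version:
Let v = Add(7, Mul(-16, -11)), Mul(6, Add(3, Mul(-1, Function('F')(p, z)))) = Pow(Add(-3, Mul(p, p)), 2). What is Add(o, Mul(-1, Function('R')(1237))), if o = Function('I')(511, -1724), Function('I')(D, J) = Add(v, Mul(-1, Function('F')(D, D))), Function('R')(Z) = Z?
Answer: Rational(34091301791, 3) ≈ 1.1364e+10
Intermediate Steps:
Function('F')(p, z) = Add(3, Mul(Rational(-1, 6), Pow(Add(-3, Pow(p, 2)), 2))) (Function('F')(p, z) = Add(3, Mul(Rational(-1, 6), Pow(Add(-3, Mul(p, p)), 2))) = Add(3, Mul(Rational(-1, 6), Pow(Add(-3, Pow(p, 2)), 2))))
v = 183 (v = Add(7, 176) = 183)
Function('I')(D, J) = Add(180, Mul(Rational(1, 6), Pow(Add(-3, Pow(D, 2)), 2))) (Function('I')(D, J) = Add(183, Mul(-1, Add(3, Mul(Rational(-1, 6), Pow(Add(-3, Pow(D, 2)), 2))))) = Add(183, Add(-3, Mul(Rational(1, 6), Pow(Add(-3, Pow(D, 2)), 2)))) = Add(180, Mul(Rational(1, 6), Pow(Add(-3, Pow(D, 2)), 2))))
o = Rational(34091305502, 3) (o = Add(180, Mul(Rational(1, 6), Pow(Add(-3, Pow(511, 2)), 2))) = Add(180, Mul(Rational(1, 6), Pow(Add(-3, 261121), 2))) = Add(180, Mul(Rational(1, 6), Pow(261118, 2))) = Add(180, Mul(Rational(1, 6), 68182609924)) = Add(180, Rational(34091304962, 3)) = Rational(34091305502, 3) ≈ 1.1364e+10)
Add(o, Mul(-1, Function('R')(1237))) = Add(Rational(34091305502, 3), Mul(-1, 1237)) = Add(Rational(34091305502, 3), -1237) = Rational(34091301791, 3)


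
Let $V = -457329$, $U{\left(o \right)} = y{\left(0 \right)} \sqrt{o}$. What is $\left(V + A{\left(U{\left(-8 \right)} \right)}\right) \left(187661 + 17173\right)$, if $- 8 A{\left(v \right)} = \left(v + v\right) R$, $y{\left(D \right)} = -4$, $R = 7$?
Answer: $-93676528386 + 2867676 i \sqrt{2} \approx -9.3677 \cdot 10^{10} + 4.0555 \cdot 10^{6} i$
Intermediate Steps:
$U{\left(o \right)} = - 4 \sqrt{o}$
$A{\left(v \right)} = - \frac{7 v}{4}$ ($A{\left(v \right)} = - \frac{\left(v + v\right) 7}{8} = - \frac{2 v 7}{8} = - \frac{14 v}{8} = - \frac{7 v}{4}$)
$\left(V + A{\left(U{\left(-8 \right)} \right)}\right) \left(187661 + 17173\right) = \left(-457329 - \frac{7 \left(- 4 \sqrt{-8}\right)}{4}\right) \left(187661 + 17173\right) = \left(-457329 - \frac{7 \left(- 4 \cdot 2 i \sqrt{2}\right)}{4}\right) 204834 = \left(-457329 - \frac{7 \left(- 8 i \sqrt{2}\right)}{4}\right) 204834 = \left(-457329 + 14 i \sqrt{2}\right) 204834 = -93676528386 + 2867676 i \sqrt{2}$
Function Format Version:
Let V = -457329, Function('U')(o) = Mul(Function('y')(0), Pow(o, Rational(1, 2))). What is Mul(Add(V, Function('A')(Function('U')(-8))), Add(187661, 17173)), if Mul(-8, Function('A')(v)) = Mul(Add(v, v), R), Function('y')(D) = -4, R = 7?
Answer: Add(-93676528386, Mul(2867676, I, Pow(2, Rational(1, 2)))) ≈ Add(-9.3677e+10, Mul(4.0555e+6, I))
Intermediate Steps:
Function('U')(o) = Mul(-4, Pow(o, Rational(1, 2)))
Function('A')(v) = Mul(Rational(-7, 4), v) (Function('A')(v) = Mul(Rational(-1, 8), Mul(Add(v, v), 7)) = Mul(Rational(-1, 8), Mul(Mul(2, v), 7)) = Mul(Rational(-1, 8), Mul(14, v)) = Mul(Rational(-7, 4), v))
Mul(Add(V, Function('A')(Function('U')(-8))), Add(187661, 17173)) = Mul(Add(-457329, Mul(Rational(-7, 4), Mul(-4, Pow(-8, Rational(1, 2))))), Add(187661, 17173)) = Mul(Add(-457329, Mul(Rational(-7, 4), Mul(-4, Mul(2, I, Pow(2, Rational(1, 2)))))), 204834) = Mul(Add(-457329, Mul(Rational(-7, 4), Mul(-8, I, Pow(2, Rational(1, 2))))), 204834) = Mul(Add(-457329, Mul(14, I, Pow(2, Rational(1, 2)))), 204834) = Add(-93676528386, Mul(2867676, I, Pow(2, Rational(1, 2))))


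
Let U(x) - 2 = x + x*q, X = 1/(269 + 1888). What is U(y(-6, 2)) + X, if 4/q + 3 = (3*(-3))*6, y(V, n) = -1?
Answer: 14626/13661 ≈ 1.0706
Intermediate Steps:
X = 1/2157 ≈ 0.00046361
q = -4/57 (q = 4/(-3 + (3*(-3))*6) = 4/(-3 - 9*6) = 4/(-3 - 54) = 4/(-57) = 4*(-1/57) = -4/57 ≈ -0.070175)
U(x) = 2 + 53*x/57 (U(x) = 2 + (x + x*(-4/57)) = 2 + (x - 4*x/57) = 2 + 53*x/57)
U(y(-6, 2)) + X = (2 + (53/57)*(-1)) + 1/2157 = (2 - 53/57) + 1/2157 = 61/57 + 1/2157 = 14626/13661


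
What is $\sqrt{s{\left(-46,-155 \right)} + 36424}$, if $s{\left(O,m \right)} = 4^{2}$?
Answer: $2 \sqrt{9110} \approx 190.89$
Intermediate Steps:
$s{\left(O,m \right)} = 16$
$\sqrt{s{\left(-46,-155 \right)} + 36424} = \sqrt{16 + 36424} = \sqrt{36440} = 2 \sqrt{9110}$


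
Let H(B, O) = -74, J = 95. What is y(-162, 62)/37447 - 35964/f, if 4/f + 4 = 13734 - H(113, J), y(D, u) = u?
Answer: -4647613226446/37447 ≈ -1.2411e+8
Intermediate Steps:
f = 1/3451 (f = 4/(-4 + (13734 - 1*(-74))) = 4/(-4 + (13734 + 74)) = 4/(-4 + 13808) = 4/13804 = 4*(1/13804) = 1/3451 ≈ 0.00028977)
y(-162, 62)/37447 - 35964/f = 62/37447 - 35964/1/3451 = 62*(1/37447) - 35964*3451 = 62/37447 - 124111764 = -4647613226446/37447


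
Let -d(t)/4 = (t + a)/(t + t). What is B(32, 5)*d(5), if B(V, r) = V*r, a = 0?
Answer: -320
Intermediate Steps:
d(t) = -2 (d(t) = -4*(t + 0)/(t + t) = -4*t/(2*t) = -4*t*1/(2*t) = -4*½ = -2)
B(32, 5)*d(5) = (32*5)*(-2) = 160*(-2) = -320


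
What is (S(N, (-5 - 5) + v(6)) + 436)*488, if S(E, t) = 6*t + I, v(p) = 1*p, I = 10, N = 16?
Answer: 205936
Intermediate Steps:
v(p) = p
S(E, t) = 10 + 6*t (S(E, t) = 6*t + 10 = 10 + 6*t)
(S(N, (-5 - 5) + v(6)) + 436)*488 = ((10 + 6*((-5 - 5) + 6)) + 436)*488 = ((10 + 6*(-10 + 6)) + 436)*488 = ((10 + 6*(-4)) + 436)*488 = ((10 - 24) + 436)*488 = (-14 + 436)*488 = 422*488 = 205936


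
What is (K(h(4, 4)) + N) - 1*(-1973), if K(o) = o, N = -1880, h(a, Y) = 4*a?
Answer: 109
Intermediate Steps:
(K(h(4, 4)) + N) - 1*(-1973) = (4*4 - 1880) - 1*(-1973) = (16 - 1880) + 1973 = -1864 + 1973 = 109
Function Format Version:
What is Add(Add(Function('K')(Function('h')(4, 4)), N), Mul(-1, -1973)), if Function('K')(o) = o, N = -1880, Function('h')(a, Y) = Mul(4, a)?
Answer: 109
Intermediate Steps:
Add(Add(Function('K')(Function('h')(4, 4)), N), Mul(-1, -1973)) = Add(Add(Mul(4, 4), -1880), Mul(-1, -1973)) = Add(Add(16, -1880), 1973) = Add(-1864, 1973) = 109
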